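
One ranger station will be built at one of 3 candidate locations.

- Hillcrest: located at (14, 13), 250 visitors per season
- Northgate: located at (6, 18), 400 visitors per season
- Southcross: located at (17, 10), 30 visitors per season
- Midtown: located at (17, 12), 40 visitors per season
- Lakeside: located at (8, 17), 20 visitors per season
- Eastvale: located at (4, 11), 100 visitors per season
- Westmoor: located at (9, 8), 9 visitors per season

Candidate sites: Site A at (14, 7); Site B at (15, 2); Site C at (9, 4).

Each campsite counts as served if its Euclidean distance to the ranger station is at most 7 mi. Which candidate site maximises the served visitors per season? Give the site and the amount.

Site A, covering 329

Coverage radius r = 7 mi; a point is covered iff (Δx)²+(Δy)² ≤ 7² = 49.
  Site A (14, 7): covers {Hillcrest, Southcross, Midtown, Westmoor} → 329
  Site B (15, 2): covers {none} → 0
  Site C (9, 4): covers {Westmoor} → 9
Maximum coverage at Site A: 329 visitors per season.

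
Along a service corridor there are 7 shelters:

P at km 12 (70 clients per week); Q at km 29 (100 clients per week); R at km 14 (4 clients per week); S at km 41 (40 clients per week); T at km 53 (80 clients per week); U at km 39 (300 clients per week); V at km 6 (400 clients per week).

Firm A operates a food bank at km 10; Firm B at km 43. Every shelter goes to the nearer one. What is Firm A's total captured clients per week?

474

The indifferent point is the midpoint (10+43)/2 = 26.5; shelters left of it (closer to Firm A at 10) go to Firm A, those right go to Firm B.
  V at 6 (w=400) → Firm A
  P at 12 (w=70) → Firm A
  R at 14 (w=4) → Firm A
  Q at 29 (w=100) → Firm B
  U at 39 (w=300) → Firm B
  S at 41 (w=40) → Firm B
  T at 53 (w=80) → Firm B
Firm A captures 474; Firm B captures 520.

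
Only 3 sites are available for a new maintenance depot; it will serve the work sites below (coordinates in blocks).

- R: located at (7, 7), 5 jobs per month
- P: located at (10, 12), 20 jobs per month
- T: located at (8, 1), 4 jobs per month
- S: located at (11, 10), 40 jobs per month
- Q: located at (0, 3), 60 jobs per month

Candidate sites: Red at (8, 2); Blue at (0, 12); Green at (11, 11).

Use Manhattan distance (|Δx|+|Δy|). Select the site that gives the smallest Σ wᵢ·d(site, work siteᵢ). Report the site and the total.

Total weighted distance at each candidate:
  Red (8, 2): total = 1254
  Blue (0, 12): total = 1396
  Green (11, 11): total = 1312
Minimum is at Red with total 1254 blocks.

Red, total 1254 blocks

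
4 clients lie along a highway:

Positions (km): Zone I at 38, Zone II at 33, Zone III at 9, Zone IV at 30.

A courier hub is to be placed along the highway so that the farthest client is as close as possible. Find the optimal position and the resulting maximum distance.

The 1-center on a line is the midpoint of the two extreme points: leftmost at 9, rightmost at 38.
Optimal location = (9 + 38)/2 = 23.5; maximum distance = (38 − 9)/2 = 14.5.

location 23.5, max distance 14.5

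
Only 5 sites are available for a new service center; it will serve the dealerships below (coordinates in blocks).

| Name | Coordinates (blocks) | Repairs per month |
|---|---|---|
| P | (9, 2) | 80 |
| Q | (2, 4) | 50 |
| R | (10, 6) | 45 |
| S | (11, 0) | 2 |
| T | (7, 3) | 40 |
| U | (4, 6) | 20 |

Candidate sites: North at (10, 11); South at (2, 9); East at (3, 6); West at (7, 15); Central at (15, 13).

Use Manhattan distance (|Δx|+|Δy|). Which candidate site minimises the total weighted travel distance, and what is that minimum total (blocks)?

East, total 1593 blocks

Total weighted distance at each candidate:
  North (10, 11): total = 2459
  South (2, 9): total = 2441
  East (3, 6): total = 1593
  West (7, 15): total = 3298
  Central (15, 13): total = 4114
Minimum is at East with total 1593 blocks.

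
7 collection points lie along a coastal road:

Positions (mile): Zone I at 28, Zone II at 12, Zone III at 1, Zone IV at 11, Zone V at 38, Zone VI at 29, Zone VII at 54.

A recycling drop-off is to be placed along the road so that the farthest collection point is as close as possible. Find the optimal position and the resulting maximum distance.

The 1-center on a line is the midpoint of the two extreme points: leftmost at 1, rightmost at 54.
Optimal location = (1 + 54)/2 = 27.5; maximum distance = (54 − 1)/2 = 26.5.

location 27.5, max distance 26.5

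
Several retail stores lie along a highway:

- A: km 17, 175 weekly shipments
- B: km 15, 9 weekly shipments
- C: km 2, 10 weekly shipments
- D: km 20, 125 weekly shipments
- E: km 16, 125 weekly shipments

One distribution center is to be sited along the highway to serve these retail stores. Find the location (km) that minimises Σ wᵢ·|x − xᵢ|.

For a sum of weighted absolute distances on a line, the optimum is the weighted median (not the mean). Total weight W = 444; half-weight = 222.
Sort by position and accumulate weight:
  km 2 (C, w=10) → cum 10
  km 15 (B, w=9) → cum 19
  km 16 (E, w=125) → cum 144
  km 17 (A, w=175) → cum 319  ≥ 222 → median here
  km 20 (D, w=125) → cum 444
Optimal location: km 17.

x = 17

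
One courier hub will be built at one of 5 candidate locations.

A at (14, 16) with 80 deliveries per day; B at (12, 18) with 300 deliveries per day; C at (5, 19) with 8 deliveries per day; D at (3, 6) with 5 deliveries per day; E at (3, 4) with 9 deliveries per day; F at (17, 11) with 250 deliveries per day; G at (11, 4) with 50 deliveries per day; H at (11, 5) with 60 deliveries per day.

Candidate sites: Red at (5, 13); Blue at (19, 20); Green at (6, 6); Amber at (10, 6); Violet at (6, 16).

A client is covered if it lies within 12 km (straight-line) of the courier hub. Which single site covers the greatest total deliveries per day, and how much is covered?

Blue, covering 630

Coverage radius r = 12 km; a point is covered iff (Δx)²+(Δy)² ≤ 12² = 144.
  Red (5, 13): covers {A, B, C, D, E, G, H} → 512
  Blue (19, 20): covers {A, B, F} → 630
  Green (6, 6): covers {D, E, G, H} → 124
  Amber (10, 6): covers {A, D, E, F, G, H} → 454
  Violet (6, 16): covers {A, B, C, D} → 393
Maximum coverage at Blue: 630 deliveries per day.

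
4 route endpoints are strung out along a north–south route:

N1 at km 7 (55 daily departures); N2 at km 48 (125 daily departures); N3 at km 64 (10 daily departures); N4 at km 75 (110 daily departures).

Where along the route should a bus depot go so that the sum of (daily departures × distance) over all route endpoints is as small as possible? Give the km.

For a sum of weighted absolute distances on a line, the optimum is the weighted median (not the mean). Total weight W = 300; half-weight = 150.
Sort by position and accumulate weight:
  km 7 (N1, w=55) → cum 55
  km 48 (N2, w=125) → cum 180  ≥ 150 → median here
  km 64 (N3, w=10) → cum 190
  km 75 (N4, w=110) → cum 300
Optimal location: km 48.

x = 48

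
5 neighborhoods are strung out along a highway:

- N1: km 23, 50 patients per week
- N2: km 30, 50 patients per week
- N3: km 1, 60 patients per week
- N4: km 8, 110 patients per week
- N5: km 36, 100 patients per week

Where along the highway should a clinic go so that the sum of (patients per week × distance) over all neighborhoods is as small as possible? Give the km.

x = 23

For a sum of weighted absolute distances on a line, the optimum is the weighted median (not the mean). Total weight W = 370; half-weight = 185.
Sort by position and accumulate weight:
  km 1 (N3, w=60) → cum 60
  km 8 (N4, w=110) → cum 170
  km 23 (N1, w=50) → cum 220  ≥ 185 → median here
  km 30 (N2, w=50) → cum 270
  km 36 (N5, w=100) → cum 370
Optimal location: km 23.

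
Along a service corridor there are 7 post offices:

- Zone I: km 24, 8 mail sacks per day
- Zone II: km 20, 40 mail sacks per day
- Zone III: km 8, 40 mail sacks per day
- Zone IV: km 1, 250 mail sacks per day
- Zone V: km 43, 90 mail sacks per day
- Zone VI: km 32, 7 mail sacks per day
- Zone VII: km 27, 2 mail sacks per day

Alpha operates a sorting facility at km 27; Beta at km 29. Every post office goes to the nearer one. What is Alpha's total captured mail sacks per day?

340

The indifferent point is the midpoint (27+29)/2 = 28; post offices left of it (closer to Alpha at 27) go to Alpha, those right go to Beta.
  Zone IV at 1 (w=250) → Alpha
  Zone III at 8 (w=40) → Alpha
  Zone II at 20 (w=40) → Alpha
  Zone I at 24 (w=8) → Alpha
  Zone VII at 27 (w=2) → Alpha
  Zone VI at 32 (w=7) → Beta
  Zone V at 43 (w=90) → Beta
Alpha captures 340; Beta captures 97.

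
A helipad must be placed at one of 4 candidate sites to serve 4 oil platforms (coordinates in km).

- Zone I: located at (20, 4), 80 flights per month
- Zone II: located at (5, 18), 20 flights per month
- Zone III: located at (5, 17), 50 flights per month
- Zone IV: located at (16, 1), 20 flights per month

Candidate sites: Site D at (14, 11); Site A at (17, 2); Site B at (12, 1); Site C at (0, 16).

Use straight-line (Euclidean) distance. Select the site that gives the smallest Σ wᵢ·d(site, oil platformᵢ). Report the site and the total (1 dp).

Total weighted distance at each candidate:
  Site D (14, 11): total = 1710.4
  Site A (17, 2): total = 1677.2
  Site B (12, 1): total = 2004.4
  Site C (0, 16): total = 2667.2
Minimum is at Site A with total 1677.2 km.

Site A, total 1677.2 km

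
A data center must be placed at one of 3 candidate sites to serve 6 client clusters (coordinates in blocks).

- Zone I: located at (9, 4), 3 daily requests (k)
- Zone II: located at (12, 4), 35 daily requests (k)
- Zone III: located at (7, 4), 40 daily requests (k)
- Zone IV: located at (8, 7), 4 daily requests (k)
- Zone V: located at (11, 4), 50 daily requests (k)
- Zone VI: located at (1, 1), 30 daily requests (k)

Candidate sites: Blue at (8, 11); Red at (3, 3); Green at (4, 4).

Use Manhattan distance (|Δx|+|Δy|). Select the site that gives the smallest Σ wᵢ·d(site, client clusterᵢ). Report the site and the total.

Green, total 973 blocks

Total weighted distance at each candidate:
  Blue (8, 11): total = 1755
  Red (3, 3): total = 1177
  Green (4, 4): total = 973
Minimum is at Green with total 973 blocks.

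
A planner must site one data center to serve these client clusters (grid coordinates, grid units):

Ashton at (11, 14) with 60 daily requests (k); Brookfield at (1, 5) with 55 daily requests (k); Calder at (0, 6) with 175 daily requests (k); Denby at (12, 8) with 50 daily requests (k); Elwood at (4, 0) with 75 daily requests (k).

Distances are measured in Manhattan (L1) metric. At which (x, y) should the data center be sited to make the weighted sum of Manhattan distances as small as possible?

Manhattan distance separates: Σwᵢ(|x−xᵢ|+|y−yᵢ|) = Σwᵢ|x−xᵢ| + Σwᵢ|y−yᵢ|, so x and y are optimised independently as 1-D weighted medians.
Total weight W = 415; half = 207.5.
x-coordinate, sorted with cumulative weight:
  x=0 (Calder, w=175) cum 175
  x=1 (Brookfield, w=55) cum 230  ← median
  x=4 (Elwood, w=75) cum 305
  x=11 (Ashton, w=60) cum 365
  x=12 (Denby, w=50) cum 415
⇒ x* = 1
y-coordinate, sorted with cumulative weight:
  y=0 (Elwood, w=75) cum 75
  y=5 (Brookfield, w=55) cum 130
  y=6 (Calder, w=175) cum 305  ← median
  y=8 (Denby, w=50) cum 355
  y=14 (Ashton, w=60) cum 415
⇒ y* = 6

(1, 6)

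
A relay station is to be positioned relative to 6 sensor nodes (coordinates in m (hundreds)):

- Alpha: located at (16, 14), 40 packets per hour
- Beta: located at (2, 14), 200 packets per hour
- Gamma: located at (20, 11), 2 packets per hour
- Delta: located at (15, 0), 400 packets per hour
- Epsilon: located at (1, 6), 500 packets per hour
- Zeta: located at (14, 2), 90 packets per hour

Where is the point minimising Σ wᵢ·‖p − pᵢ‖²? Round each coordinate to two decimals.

(7.18, 5.33)

The minimiser of Σwᵢ‖p−pᵢ‖² is the weighted centroid p* = (Σwᵢpᵢ)/(Σwᵢ).
Σwᵢ = 1232.
Σwᵢxᵢ = 40·16 + 200·2 + 2·20 + 400·15 + 500·1 + 90·14 = 8840.
Σwᵢyᵢ = 40·14 + 200·14 + 2·11 + 400·0 + 500·6 + 90·2 = 6562.
x* = 8840/1232 = 7.18, y* = 6562/1232 = 5.33.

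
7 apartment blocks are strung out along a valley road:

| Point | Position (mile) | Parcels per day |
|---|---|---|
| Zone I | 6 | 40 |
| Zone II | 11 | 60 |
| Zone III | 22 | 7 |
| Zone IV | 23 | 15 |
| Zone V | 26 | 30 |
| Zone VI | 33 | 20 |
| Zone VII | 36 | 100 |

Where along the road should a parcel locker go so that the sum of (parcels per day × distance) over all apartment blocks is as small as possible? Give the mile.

For a sum of weighted absolute distances on a line, the optimum is the weighted median (not the mean). Total weight W = 272; half-weight = 136.
Sort by position and accumulate weight:
  mile 6 (Zone I, w=40) → cum 40
  mile 11 (Zone II, w=60) → cum 100
  mile 22 (Zone III, w=7) → cum 107
  mile 23 (Zone IV, w=15) → cum 122
  mile 26 (Zone V, w=30) → cum 152  ≥ 136 → median here
  mile 33 (Zone VI, w=20) → cum 172
  mile 36 (Zone VII, w=100) → cum 272
Optimal location: mile 26.

x = 26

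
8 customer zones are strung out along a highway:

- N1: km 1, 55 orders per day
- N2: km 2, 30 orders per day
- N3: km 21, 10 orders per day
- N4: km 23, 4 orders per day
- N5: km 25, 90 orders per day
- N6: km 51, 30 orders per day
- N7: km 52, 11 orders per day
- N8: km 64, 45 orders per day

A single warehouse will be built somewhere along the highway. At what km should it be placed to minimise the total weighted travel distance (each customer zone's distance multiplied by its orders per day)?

For a sum of weighted absolute distances on a line, the optimum is the weighted median (not the mean). Total weight W = 275; half-weight = 137.5.
Sort by position and accumulate weight:
  km 1 (N1, w=55) → cum 55
  km 2 (N2, w=30) → cum 85
  km 21 (N3, w=10) → cum 95
  km 23 (N4, w=4) → cum 99
  km 25 (N5, w=90) → cum 189  ≥ 137.5 → median here
  km 51 (N6, w=30) → cum 219
  km 52 (N7, w=11) → cum 230
  km 64 (N8, w=45) → cum 275
Optimal location: km 25.

x = 25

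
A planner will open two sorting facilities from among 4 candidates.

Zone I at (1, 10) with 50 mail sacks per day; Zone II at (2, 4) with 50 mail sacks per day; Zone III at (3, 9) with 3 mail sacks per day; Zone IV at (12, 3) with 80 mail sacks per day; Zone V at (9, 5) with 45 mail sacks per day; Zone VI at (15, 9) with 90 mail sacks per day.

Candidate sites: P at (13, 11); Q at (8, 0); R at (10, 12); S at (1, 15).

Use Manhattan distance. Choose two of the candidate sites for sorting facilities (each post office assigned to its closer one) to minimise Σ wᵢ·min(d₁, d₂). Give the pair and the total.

{P, Q}, total 2376

Evaluate every pair (each demand assigned to the nearer of the two):
  {P, Q}: total = 2376
  {P, S}: total = 2404
  {Q, R}: total = 2630
  {P, R}: total = 2820
  {R, S}: total = 2834
  {Q, S}: total = 3044
Best pair: {P, Q} with total 2376.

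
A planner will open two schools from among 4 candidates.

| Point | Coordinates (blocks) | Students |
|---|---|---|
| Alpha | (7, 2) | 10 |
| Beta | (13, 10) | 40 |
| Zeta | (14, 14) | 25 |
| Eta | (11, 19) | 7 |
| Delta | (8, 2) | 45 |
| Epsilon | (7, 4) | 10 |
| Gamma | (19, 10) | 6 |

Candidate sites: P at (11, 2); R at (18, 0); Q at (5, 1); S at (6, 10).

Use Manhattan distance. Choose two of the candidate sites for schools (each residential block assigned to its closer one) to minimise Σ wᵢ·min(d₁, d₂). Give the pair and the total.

Evaluate every pair (each demand assigned to the nearer of the two):
  {P, S}: total = 991
  {Q, S}: total = 1016
  {P, R}: total = 1195
  {P, Q}: total = 1205
  {R, S}: total = 1354
  {R, Q}: total = 1544
Best pair: {P, S} with total 991.

{P, S}, total 991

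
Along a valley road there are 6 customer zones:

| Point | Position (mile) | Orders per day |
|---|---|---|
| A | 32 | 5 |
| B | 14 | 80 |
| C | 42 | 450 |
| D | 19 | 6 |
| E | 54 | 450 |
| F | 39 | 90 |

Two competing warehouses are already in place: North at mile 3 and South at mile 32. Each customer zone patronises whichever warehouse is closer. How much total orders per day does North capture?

The indifferent point is the midpoint (3+32)/2 = 17.5; customer zones left of it (closer to North at 3) go to North, those right go to South.
  B at 14 (w=80) → North
  D at 19 (w=6) → South
  A at 32 (w=5) → South
  F at 39 (w=90) → South
  C at 42 (w=450) → South
  E at 54 (w=450) → South
North captures 80; South captures 1001.

80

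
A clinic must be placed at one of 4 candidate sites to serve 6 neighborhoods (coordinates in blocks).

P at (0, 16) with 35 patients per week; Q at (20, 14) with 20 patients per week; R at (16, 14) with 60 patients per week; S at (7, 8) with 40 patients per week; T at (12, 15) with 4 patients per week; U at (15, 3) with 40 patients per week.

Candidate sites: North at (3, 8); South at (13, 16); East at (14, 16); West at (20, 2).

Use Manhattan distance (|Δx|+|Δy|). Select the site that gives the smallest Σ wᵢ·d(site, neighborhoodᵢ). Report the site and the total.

Total weighted distance at each candidate:
  North (3, 8): total = 2889
  South (13, 16): total = 2103
  East (14, 16): total = 2062
  West (20, 2): total = 3474
Minimum is at East with total 2062 blocks.

East, total 2062 blocks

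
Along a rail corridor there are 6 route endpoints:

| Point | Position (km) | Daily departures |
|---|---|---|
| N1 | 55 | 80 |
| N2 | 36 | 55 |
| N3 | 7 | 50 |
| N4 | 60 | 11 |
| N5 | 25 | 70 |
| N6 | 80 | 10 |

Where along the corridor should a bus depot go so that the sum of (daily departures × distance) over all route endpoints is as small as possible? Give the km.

For a sum of weighted absolute distances on a line, the optimum is the weighted median (not the mean). Total weight W = 276; half-weight = 138.
Sort by position and accumulate weight:
  km 7 (N3, w=50) → cum 50
  km 25 (N5, w=70) → cum 120
  km 36 (N2, w=55) → cum 175  ≥ 138 → median here
  km 55 (N1, w=80) → cum 255
  km 60 (N4, w=11) → cum 266
  km 80 (N6, w=10) → cum 276
Optimal location: km 36.

x = 36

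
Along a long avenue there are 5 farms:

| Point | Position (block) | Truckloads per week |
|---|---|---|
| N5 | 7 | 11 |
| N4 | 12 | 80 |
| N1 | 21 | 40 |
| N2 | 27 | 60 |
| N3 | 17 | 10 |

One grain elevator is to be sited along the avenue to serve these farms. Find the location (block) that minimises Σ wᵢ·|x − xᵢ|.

For a sum of weighted absolute distances on a line, the optimum is the weighted median (not the mean). Total weight W = 201; half-weight = 100.5.
Sort by position and accumulate weight:
  block 7 (N5, w=11) → cum 11
  block 12 (N4, w=80) → cum 91
  block 17 (N3, w=10) → cum 101  ≥ 100.5 → median here
  block 21 (N1, w=40) → cum 141
  block 27 (N2, w=60) → cum 201
Optimal location: block 17.

x = 17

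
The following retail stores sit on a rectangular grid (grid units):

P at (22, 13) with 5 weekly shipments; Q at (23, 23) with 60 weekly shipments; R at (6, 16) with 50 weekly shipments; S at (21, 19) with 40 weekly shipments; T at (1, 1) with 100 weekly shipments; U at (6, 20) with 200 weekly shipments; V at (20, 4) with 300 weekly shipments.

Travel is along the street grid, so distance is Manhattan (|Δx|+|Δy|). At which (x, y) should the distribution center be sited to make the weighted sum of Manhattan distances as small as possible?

Manhattan distance separates: Σwᵢ(|x−xᵢ|+|y−yᵢ|) = Σwᵢ|x−xᵢ| + Σwᵢ|y−yᵢ|, so x and y are optimised independently as 1-D weighted medians.
Total weight W = 755; half = 377.5.
x-coordinate, sorted with cumulative weight:
  x=1 (T, w=100) cum 100
  x=6 (R, w=50) cum 150
  x=6 (U, w=200) cum 350
  x=20 (V, w=300) cum 650  ← median
  x=21 (S, w=40) cum 690
  x=22 (P, w=5) cum 695
  x=23 (Q, w=60) cum 755
⇒ x* = 20
y-coordinate, sorted with cumulative weight:
  y=1 (T, w=100) cum 100
  y=4 (V, w=300) cum 400  ← median
  y=13 (P, w=5) cum 405
  y=16 (R, w=50) cum 455
  y=19 (S, w=40) cum 495
  y=20 (U, w=200) cum 695
  y=23 (Q, w=60) cum 755
⇒ y* = 4

(20, 4)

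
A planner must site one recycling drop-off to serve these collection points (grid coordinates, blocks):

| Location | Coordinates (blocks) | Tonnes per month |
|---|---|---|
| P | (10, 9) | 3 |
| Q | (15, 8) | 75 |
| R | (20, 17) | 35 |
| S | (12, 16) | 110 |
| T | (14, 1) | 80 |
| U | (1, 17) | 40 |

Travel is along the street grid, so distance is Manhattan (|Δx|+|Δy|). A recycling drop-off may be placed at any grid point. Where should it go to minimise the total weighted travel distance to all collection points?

Manhattan distance separates: Σwᵢ(|x−xᵢ|+|y−yᵢ|) = Σwᵢ|x−xᵢ| + Σwᵢ|y−yᵢ|, so x and y are optimised independently as 1-D weighted medians.
Total weight W = 343; half = 171.5.
x-coordinate, sorted with cumulative weight:
  x=1 (U, w=40) cum 40
  x=10 (P, w=3) cum 43
  x=12 (S, w=110) cum 153
  x=14 (T, w=80) cum 233  ← median
  x=15 (Q, w=75) cum 308
  x=20 (R, w=35) cum 343
⇒ x* = 14
y-coordinate, sorted with cumulative weight:
  y=1 (T, w=80) cum 80
  y=8 (Q, w=75) cum 155
  y=9 (P, w=3) cum 158
  y=16 (S, w=110) cum 268  ← median
  y=17 (R, w=35) cum 303
  y=17 (U, w=40) cum 343
⇒ y* = 16

(14, 16)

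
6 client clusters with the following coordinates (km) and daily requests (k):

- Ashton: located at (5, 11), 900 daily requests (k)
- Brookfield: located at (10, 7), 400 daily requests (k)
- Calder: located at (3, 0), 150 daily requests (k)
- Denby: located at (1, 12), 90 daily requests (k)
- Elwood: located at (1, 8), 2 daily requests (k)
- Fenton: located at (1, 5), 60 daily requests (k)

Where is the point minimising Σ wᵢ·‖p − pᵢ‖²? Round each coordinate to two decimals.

The minimiser of Σwᵢ‖p−pᵢ‖² is the weighted centroid p* = (Σwᵢpᵢ)/(Σwᵢ).
Σwᵢ = 1602.
Σwᵢxᵢ = 900·5 + 400·10 + 150·3 + 90·1 + 2·1 + 60·1 = 9102.
Σwᵢyᵢ = 900·11 + 400·7 + 150·0 + 90·12 + 2·8 + 60·5 = 14096.
x* = 9102/1602 = 5.68, y* = 14096/1602 = 8.80.

(5.68, 8.80)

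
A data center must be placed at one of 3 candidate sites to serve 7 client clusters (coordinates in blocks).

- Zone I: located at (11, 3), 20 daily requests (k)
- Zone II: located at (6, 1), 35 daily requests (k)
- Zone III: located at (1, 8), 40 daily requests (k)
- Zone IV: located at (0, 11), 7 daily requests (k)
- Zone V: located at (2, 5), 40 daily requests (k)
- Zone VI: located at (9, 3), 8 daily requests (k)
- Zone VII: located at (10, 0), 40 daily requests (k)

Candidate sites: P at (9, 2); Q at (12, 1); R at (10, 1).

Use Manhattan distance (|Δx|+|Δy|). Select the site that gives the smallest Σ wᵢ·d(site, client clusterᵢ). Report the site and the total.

Total weighted distance at each candidate:
  P (9, 2): total = 1414
  Q (12, 1): total = 1864
  R (10, 1): total = 1524
Minimum is at P with total 1414 blocks.

P, total 1414 blocks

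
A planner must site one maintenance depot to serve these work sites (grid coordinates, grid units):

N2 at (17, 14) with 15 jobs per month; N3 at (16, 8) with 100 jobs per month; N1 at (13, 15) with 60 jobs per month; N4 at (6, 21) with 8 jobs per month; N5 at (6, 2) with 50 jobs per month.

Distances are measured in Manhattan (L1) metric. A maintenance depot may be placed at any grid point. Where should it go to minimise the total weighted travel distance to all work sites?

(13, 8)

Manhattan distance separates: Σwᵢ(|x−xᵢ|+|y−yᵢ|) = Σwᵢ|x−xᵢ| + Σwᵢ|y−yᵢ|, so x and y are optimised independently as 1-D weighted medians.
Total weight W = 233; half = 116.5.
x-coordinate, sorted with cumulative weight:
  x=6 (N4, w=8) cum 8
  x=6 (N5, w=50) cum 58
  x=13 (N1, w=60) cum 118  ← median
  x=16 (N3, w=100) cum 218
  x=17 (N2, w=15) cum 233
⇒ x* = 13
y-coordinate, sorted with cumulative weight:
  y=2 (N5, w=50) cum 50
  y=8 (N3, w=100) cum 150  ← median
  y=14 (N2, w=15) cum 165
  y=15 (N1, w=60) cum 225
  y=21 (N4, w=8) cum 233
⇒ y* = 8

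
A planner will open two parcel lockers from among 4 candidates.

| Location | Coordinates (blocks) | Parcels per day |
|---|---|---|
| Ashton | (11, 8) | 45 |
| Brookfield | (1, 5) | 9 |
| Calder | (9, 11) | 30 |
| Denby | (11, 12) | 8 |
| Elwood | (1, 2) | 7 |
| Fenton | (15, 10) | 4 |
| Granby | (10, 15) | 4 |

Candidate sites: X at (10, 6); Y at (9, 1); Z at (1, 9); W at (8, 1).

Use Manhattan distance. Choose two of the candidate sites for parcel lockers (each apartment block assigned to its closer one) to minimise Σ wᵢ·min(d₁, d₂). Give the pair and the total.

Evaluate every pair (each demand assigned to the nearer of the two):
  {X, Z}: total = 528
  {X, W}: total = 589
  {X, Y}: total = 596
  {Y, Z}: total = 1014
  {Z, W}: total = 1059
  {Y, W}: total = 1084
Best pair: {X, Z} with total 528.

{X, Z}, total 528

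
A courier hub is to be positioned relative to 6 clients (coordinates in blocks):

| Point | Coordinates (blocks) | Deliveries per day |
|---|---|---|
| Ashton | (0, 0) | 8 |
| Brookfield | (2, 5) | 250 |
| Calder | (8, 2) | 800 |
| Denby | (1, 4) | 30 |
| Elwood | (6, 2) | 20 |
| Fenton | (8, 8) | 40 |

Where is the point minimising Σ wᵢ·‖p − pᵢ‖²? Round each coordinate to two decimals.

(6.42, 2.90)

The minimiser of Σwᵢ‖p−pᵢ‖² is the weighted centroid p* = (Σwᵢpᵢ)/(Σwᵢ).
Σwᵢ = 1148.
Σwᵢxᵢ = 8·0 + 250·2 + 800·8 + 30·1 + 20·6 + 40·8 = 7370.
Σwᵢyᵢ = 8·0 + 250·5 + 800·2 + 30·4 + 20·2 + 40·8 = 3330.
x* = 7370/1148 = 6.42, y* = 3330/1148 = 2.90.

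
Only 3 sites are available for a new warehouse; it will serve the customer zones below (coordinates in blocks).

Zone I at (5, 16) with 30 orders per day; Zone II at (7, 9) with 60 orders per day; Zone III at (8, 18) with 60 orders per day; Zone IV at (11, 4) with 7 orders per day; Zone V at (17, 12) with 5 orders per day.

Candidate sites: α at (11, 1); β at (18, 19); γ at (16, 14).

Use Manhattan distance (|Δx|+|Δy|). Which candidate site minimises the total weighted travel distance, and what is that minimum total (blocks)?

γ, total 2070 blocks

Total weighted distance at each candidate:
  α (11, 1): total = 2656
  β (18, 19): total = 2594
  γ (16, 14): total = 2070
Minimum is at γ with total 2070 blocks.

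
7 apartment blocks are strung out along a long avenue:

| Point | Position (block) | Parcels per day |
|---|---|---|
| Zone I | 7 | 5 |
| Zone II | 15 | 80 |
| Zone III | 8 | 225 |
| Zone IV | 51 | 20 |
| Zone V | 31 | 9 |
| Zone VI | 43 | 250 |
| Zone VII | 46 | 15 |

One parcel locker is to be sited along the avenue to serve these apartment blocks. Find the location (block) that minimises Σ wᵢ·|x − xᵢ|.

For a sum of weighted absolute distances on a line, the optimum is the weighted median (not the mean). Total weight W = 604; half-weight = 302.
Sort by position and accumulate weight:
  block 7 (Zone I, w=5) → cum 5
  block 8 (Zone III, w=225) → cum 230
  block 15 (Zone II, w=80) → cum 310  ≥ 302 → median here
  block 31 (Zone V, w=9) → cum 319
  block 43 (Zone VI, w=250) → cum 569
  block 46 (Zone VII, w=15) → cum 584
  block 51 (Zone IV, w=20) → cum 604
Optimal location: block 15.

x = 15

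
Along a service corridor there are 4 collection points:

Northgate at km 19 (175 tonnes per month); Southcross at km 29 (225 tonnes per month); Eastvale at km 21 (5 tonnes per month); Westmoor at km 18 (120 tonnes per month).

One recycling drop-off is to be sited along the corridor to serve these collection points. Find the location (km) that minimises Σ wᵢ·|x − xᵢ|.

For a sum of weighted absolute distances on a line, the optimum is the weighted median (not the mean). Total weight W = 525; half-weight = 262.5.
Sort by position and accumulate weight:
  km 18 (Westmoor, w=120) → cum 120
  km 19 (Northgate, w=175) → cum 295  ≥ 262.5 → median here
  km 21 (Eastvale, w=5) → cum 300
  km 29 (Southcross, w=225) → cum 525
Optimal location: km 19.

x = 19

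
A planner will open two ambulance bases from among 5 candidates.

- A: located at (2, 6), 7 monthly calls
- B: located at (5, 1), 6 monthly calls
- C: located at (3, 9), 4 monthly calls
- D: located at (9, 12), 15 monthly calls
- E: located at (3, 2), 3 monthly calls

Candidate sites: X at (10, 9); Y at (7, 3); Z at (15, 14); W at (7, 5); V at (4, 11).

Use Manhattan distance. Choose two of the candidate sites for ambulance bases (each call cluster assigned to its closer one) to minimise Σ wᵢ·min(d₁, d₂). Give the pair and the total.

{X, Y}, total 183

Evaluate every pair (each demand assigned to the nearer of the two):
  {X, Y}: total = 183
  {X, W}: total = 187
  {Y, V}: total = 190
  {W, V}: total = 201
  {X, V}: total = 217
  {Z, V}: total = 247
  {Y, W}: total = 248
  {Z, W}: total = 251
  {Y, Z}: total = 255
  {X, Z}: total = 285
Best pair: {X, Y} with total 183.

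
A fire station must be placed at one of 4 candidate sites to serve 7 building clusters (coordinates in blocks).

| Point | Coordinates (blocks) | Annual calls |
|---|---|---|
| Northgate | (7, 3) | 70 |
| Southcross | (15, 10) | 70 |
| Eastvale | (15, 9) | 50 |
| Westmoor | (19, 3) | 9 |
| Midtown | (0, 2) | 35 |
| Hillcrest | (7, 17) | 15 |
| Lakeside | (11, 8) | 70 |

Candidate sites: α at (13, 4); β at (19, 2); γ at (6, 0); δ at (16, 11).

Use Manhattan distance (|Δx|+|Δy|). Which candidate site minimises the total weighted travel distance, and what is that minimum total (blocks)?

α, total 2693 blocks

Total weighted distance at each candidate:
  α (13, 4): total = 2693
  β (19, 2): total = 4359
  γ (6, 0): total = 4114
  δ (16, 11): total = 3239
Minimum is at α with total 2693 blocks.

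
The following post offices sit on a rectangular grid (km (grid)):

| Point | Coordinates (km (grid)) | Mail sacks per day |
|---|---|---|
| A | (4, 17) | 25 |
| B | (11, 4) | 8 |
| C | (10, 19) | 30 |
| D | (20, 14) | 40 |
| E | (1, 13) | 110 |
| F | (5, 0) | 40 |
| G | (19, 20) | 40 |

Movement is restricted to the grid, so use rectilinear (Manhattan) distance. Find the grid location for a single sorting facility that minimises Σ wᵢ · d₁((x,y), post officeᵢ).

Manhattan distance separates: Σwᵢ(|x−xᵢ|+|y−yᵢ|) = Σwᵢ|x−xᵢ| + Σwᵢ|y−yᵢ|, so x and y are optimised independently as 1-D weighted medians.
Total weight W = 293; half = 146.5.
x-coordinate, sorted with cumulative weight:
  x=1 (E, w=110) cum 110
  x=4 (A, w=25) cum 135
  x=5 (F, w=40) cum 175  ← median
  x=10 (C, w=30) cum 205
  x=11 (B, w=8) cum 213
  x=19 (G, w=40) cum 253
  x=20 (D, w=40) cum 293
⇒ x* = 5
y-coordinate, sorted with cumulative weight:
  y=0 (F, w=40) cum 40
  y=4 (B, w=8) cum 48
  y=13 (E, w=110) cum 158  ← median
  y=14 (D, w=40) cum 198
  y=17 (A, w=25) cum 223
  y=19 (C, w=30) cum 253
  y=20 (G, w=40) cum 293
⇒ y* = 13

(5, 13)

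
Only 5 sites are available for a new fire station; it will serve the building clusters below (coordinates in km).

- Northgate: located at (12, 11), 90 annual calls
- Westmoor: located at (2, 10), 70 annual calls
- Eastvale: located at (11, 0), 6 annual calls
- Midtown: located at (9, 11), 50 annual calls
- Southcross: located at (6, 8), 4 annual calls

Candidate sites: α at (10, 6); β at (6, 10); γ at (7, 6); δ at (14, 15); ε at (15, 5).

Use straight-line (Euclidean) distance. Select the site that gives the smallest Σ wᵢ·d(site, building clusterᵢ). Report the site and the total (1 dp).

Total weighted distance at each candidate:
  α (10, 6): total = 1420.1
  β (6, 10): total = 1060.6
  γ (7, 6): total = 1406.1
  δ (14, 15): total = 1767.0
  ε (15, 5): total = 2079.4
Minimum is at β with total 1060.6 km.

β, total 1060.6 km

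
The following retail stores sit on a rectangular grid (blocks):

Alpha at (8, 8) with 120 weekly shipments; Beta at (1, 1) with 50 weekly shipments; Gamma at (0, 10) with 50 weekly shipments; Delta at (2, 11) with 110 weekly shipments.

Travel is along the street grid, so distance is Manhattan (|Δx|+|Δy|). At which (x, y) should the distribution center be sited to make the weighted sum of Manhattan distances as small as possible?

Manhattan distance separates: Σwᵢ(|x−xᵢ|+|y−yᵢ|) = Σwᵢ|x−xᵢ| + Σwᵢ|y−yᵢ|, so x and y are optimised independently as 1-D weighted medians.
Total weight W = 330; half = 165.
x-coordinate, sorted with cumulative weight:
  x=0 (Gamma, w=50) cum 50
  x=1 (Beta, w=50) cum 100
  x=2 (Delta, w=110) cum 210  ← median
  x=8 (Alpha, w=120) cum 330
⇒ x* = 2
y-coordinate, sorted with cumulative weight:
  y=1 (Beta, w=50) cum 50
  y=8 (Alpha, w=120) cum 170  ← median
  y=10 (Gamma, w=50) cum 220
  y=11 (Delta, w=110) cum 330
⇒ y* = 8

(2, 8)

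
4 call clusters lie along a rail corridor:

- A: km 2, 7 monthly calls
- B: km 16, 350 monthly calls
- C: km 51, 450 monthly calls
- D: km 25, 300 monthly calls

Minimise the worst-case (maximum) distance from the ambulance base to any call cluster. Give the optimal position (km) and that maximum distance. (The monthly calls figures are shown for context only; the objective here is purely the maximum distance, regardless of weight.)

location 26.5, max distance 24.5

The 1-center on a line is the midpoint of the two extreme points: leftmost at 2, rightmost at 51.
Optimal location = (2 + 51)/2 = 26.5; maximum distance = (51 − 2)/2 = 24.5.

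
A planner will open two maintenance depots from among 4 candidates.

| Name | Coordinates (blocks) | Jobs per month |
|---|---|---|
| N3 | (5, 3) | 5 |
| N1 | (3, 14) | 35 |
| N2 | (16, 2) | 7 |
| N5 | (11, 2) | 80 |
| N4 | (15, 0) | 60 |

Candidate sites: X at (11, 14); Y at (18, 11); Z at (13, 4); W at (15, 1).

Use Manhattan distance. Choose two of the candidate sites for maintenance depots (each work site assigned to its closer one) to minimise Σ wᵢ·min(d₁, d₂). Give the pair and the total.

{X, W}, total 814

Evaluate every pair (each demand assigned to the nearer of the two):
  {X, W}: total = 814
  {X, Z}: total = 1040
  {Z, W}: total = 1139
  {Y, W}: total = 1164
  {Y, Z}: total = 1390
  {X, Y}: total = 2242
Best pair: {X, W} with total 814.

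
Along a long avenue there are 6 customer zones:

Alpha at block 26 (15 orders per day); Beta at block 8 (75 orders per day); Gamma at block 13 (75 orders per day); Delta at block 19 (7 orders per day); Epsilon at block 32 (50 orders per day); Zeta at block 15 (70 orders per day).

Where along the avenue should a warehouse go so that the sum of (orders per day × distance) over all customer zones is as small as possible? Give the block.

x = 13

For a sum of weighted absolute distances on a line, the optimum is the weighted median (not the mean). Total weight W = 292; half-weight = 146.
Sort by position and accumulate weight:
  block 8 (Beta, w=75) → cum 75
  block 13 (Gamma, w=75) → cum 150  ≥ 146 → median here
  block 15 (Zeta, w=70) → cum 220
  block 19 (Delta, w=7) → cum 227
  block 26 (Alpha, w=15) → cum 242
  block 32 (Epsilon, w=50) → cum 292
Optimal location: block 13.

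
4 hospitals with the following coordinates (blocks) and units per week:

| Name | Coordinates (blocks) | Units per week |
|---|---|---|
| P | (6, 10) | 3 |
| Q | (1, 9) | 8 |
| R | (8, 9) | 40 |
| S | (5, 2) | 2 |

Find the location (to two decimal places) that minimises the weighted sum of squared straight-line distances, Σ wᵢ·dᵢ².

(6.72, 8.79)

The minimiser of Σwᵢ‖p−pᵢ‖² is the weighted centroid p* = (Σwᵢpᵢ)/(Σwᵢ).
Σwᵢ = 53.
Σwᵢxᵢ = 3·6 + 8·1 + 40·8 + 2·5 = 356.
Σwᵢyᵢ = 3·10 + 8·9 + 40·9 + 2·2 = 466.
x* = 356/53 = 6.72, y* = 466/53 = 8.79.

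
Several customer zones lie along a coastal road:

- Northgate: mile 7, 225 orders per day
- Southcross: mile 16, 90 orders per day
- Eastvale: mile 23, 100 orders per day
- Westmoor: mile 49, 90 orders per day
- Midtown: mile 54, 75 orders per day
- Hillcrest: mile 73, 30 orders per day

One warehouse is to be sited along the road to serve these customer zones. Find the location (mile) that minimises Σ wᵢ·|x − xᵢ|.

x = 16

For a sum of weighted absolute distances on a line, the optimum is the weighted median (not the mean). Total weight W = 610; half-weight = 305.
Sort by position and accumulate weight:
  mile 7 (Northgate, w=225) → cum 225
  mile 16 (Southcross, w=90) → cum 315  ≥ 305 → median here
  mile 23 (Eastvale, w=100) → cum 415
  mile 49 (Westmoor, w=90) → cum 505
  mile 54 (Midtown, w=75) → cum 580
  mile 73 (Hillcrest, w=30) → cum 610
Optimal location: mile 16.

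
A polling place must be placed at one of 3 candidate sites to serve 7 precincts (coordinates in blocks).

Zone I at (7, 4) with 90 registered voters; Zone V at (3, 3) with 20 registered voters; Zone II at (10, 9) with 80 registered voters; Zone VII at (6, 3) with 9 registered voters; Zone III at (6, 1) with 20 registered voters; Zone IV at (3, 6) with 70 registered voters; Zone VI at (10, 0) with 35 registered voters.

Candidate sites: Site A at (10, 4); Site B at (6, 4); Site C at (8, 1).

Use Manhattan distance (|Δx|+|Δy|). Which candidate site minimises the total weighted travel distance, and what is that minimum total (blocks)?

Site B, total 1589 blocks

Total weighted distance at each candidate:
  Site A (10, 4): total = 1785
  Site B (6, 4): total = 1589
  Site C (8, 1): total = 2181
Minimum is at Site B with total 1589 blocks.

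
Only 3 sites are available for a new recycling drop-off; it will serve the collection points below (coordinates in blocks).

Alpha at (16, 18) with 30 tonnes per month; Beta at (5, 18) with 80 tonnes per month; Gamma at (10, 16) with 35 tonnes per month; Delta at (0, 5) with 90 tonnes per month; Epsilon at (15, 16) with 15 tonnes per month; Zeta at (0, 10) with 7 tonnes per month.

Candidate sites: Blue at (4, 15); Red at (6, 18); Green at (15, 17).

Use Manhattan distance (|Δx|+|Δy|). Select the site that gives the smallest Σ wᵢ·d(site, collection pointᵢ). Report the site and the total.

Total weighted distance at each candidate:
  Blue (4, 15): total = 2518
  Red (6, 18): total = 2563
  Green (15, 17): total = 3749
Minimum is at Blue with total 2518 blocks.

Blue, total 2518 blocks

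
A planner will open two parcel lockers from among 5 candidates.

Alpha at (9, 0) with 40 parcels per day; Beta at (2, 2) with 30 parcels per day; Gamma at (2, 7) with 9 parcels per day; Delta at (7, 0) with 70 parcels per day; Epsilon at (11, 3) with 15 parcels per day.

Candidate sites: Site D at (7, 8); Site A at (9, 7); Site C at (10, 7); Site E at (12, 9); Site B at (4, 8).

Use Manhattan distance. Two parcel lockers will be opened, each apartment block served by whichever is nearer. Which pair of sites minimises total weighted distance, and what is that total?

{Site A, Site B}, total 1267

Evaluate every pair (each demand assigned to the nearer of the two):
  {Site A, Site B}: total = 1267
  {Site D, Site A}: total = 1314
  {Site D, Site C}: total = 1339
  {Site D, Site B}: total = 1362
  {Site C, Site B}: total = 1362
  {Site A, Site C}: total = 1408
  {Site A, Site E}: total = 1423
  {Site D, Site E}: total = 1449
  {Site C, Site E}: total = 1557
  {Site E, Site B}: total = 1622
Best pair: {Site A, Site B} with total 1267.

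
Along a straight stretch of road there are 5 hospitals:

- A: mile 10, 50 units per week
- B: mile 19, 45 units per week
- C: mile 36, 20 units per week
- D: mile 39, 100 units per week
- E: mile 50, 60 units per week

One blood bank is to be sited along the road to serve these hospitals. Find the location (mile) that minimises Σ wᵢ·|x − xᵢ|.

x = 39

For a sum of weighted absolute distances on a line, the optimum is the weighted median (not the mean). Total weight W = 275; half-weight = 137.5.
Sort by position and accumulate weight:
  mile 10 (A, w=50) → cum 50
  mile 19 (B, w=45) → cum 95
  mile 36 (C, w=20) → cum 115
  mile 39 (D, w=100) → cum 215  ≥ 137.5 → median here
  mile 50 (E, w=60) → cum 275
Optimal location: mile 39.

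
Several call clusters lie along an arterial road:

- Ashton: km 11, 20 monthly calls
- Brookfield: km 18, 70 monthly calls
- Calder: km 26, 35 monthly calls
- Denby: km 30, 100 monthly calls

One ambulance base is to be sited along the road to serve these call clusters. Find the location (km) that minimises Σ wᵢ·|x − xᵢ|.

For a sum of weighted absolute distances on a line, the optimum is the weighted median (not the mean). Total weight W = 225; half-weight = 112.5.
Sort by position and accumulate weight:
  km 11 (Ashton, w=20) → cum 20
  km 18 (Brookfield, w=70) → cum 90
  km 26 (Calder, w=35) → cum 125  ≥ 112.5 → median here
  km 30 (Denby, w=100) → cum 225
Optimal location: km 26.

x = 26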